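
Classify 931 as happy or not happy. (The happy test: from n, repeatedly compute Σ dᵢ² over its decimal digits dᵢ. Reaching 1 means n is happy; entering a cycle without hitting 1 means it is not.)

happy

931 → 9² + 3² + 1² = 81 + 9 + 1 = 91
91 → 9² + 1² = 81 + 1 = 82
82 → 8² + 2² = 64 + 4 = 68
68 → 6² + 8² = 36 + 64 = 100
100 → 1² + 0² + 0² = 1 + 0 + 0 = 1  — reached 1.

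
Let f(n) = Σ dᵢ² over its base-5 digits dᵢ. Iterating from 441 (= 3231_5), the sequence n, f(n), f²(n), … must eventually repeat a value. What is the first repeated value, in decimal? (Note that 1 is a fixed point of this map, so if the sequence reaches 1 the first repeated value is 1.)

1

441 = (3,2,3,1)_5 → 3² + 2² + 3² + 1² = 23
23 = (4,3)_5 → 4² + 3² = 25
25 = (1,0,0)_5 → 1² + 0² + 0² = 1  — reached the fixed point 1.
1 → 1, so 1 is the first repeated value.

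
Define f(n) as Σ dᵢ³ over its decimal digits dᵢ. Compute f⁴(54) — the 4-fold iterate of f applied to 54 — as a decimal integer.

513

54 → 5³ + 4³ = 125 + 64 = 189
189 → 1³ + 8³ + 9³ = 1 + 512 + 729 = 1242
1242 → 1³ + 2³ + 4³ + 2³ = 1 + 8 + 64 + 8 = 81
81 → 8³ + 1³ = 512 + 1 = 513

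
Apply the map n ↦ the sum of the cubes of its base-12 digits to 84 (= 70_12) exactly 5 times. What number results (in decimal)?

1855

84 = (7,0)_12 → 343
343 = (2,4,7)_12 → 415
415 = (2,10,7)_12 → 1351
1351 = (9,4,7)_12 → 1136
1136 = (7,10,8)_12 → 1855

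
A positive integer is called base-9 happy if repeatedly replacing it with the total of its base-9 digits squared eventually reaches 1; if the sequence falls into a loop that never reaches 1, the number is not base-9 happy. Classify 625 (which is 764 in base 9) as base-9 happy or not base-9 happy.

base-9 happy

625 = (7,6,4)_9 → 7² + 6² + 4² = 101
101 = (1,2,2)_9 → 1² + 2² + 2² = 9
9 = (1,0)_9 → 1² + 0² = 1  — reached 1.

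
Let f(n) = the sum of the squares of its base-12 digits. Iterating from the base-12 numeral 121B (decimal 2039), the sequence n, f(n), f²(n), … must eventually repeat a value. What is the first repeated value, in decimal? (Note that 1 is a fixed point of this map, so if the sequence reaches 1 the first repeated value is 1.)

2039 = (1,2,1,11)_12 → 127
127 = (10,7)_12 → 149
149 = (1,0,5)_12 → 26
26 = (2,2)_12 → 8
8 = (8)_12 → 64
64 = (5,4)_12 → 41
41 = (3,5)_12 → 34
34 = (2,10)_12 → 104
104 = (8,8)_12 → 128
128 = (10,8)_12 → 164
164 = (1,1,8)_12 → 66
66 = (5,6)_12 → 61
61 = (5,1)_12 → 26  — 26 already appeared earlier.

26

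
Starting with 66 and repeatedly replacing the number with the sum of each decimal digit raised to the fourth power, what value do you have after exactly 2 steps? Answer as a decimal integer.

7218

66 → 6⁴ + 6⁴ = 1296 + 1296 = 2592
2592 → 2⁴ + 5⁴ + 9⁴ + 2⁴ = 16 + 625 + 6561 + 16 = 7218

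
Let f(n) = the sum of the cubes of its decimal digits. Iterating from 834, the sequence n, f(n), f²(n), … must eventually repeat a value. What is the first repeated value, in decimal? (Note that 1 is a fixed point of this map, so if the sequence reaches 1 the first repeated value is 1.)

153

834 → 8³ + 3³ + 4³ = 512 + 27 + 64 = 603
603 → 6³ + 0³ + 3³ = 216 + 0 + 27 = 243
243 → 2³ + 4³ + 3³ = 8 + 64 + 27 = 99
99 → 9³ + 9³ = 729 + 729 = 1458
1458 → 1³ + 4³ + 5³ + 8³ = 1 + 64 + 125 + 512 = 702
702 → 7³ + 0³ + 2³ = 343 + 0 + 8 = 351
351 → 3³ + 5³ + 1³ = 27 + 125 + 1 = 153
153 → 1³ + 5³ + 3³ = 1 + 125 + 27 = 153  — 153 already appeared earlier.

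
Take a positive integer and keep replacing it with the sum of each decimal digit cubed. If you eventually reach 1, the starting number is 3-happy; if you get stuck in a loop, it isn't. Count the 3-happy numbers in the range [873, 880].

873: 873 → 882 → 1032 → 36 → 243 → 99 → 1458 → 702 → 351 → 153 → 153  — not 3-happy
874: 874 → 919 → 1459 → 919  — not 3-happy
875: 875 → 980 → 1241 → 74 → 407 → 407  — not 3-happy
876: 876 → 1071 → 345 → 216 → 225 → 141 → 66 → 432 → 99 → 1458 → 702 → 351 → 153 → 153  — not 3-happy
877: 877 → 1198 → 1243 → 100 → 1  — 3-happy
878: 878 → 1367 → 587 → 980 → 1241 → 74 → 407 → 407  — not 3-happy
879: 879 → 1584 → 702 → 351 → 153 → 153  — not 3-happy
880: 880 → 1024 → 73 → 370 → 370  — not 3-happy
3-happy: 877

1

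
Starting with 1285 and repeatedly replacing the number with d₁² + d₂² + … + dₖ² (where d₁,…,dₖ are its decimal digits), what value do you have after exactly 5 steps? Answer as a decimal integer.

1

1285 → 1² + 2² + 8² + 5² = 94
94 → 9² + 4² = 97
97 → 9² + 7² = 130
130 → 1² + 3² + 0² = 10
10 → 1² + 0² = 1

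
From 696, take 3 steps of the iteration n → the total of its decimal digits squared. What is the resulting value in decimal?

34

696 → 153
153 → 35
35 → 34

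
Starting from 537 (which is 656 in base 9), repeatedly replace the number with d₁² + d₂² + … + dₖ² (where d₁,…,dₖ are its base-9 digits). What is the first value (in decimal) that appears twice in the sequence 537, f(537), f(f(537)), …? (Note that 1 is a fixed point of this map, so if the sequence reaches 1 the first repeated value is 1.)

65

537 = (6,5,6)_9 → 6² + 5² + 6² = 97
97 = (1,1,7)_9 → 1² + 1² + 7² = 51
51 = (5,6)_9 → 5² + 6² = 61
61 = (6,7)_9 → 6² + 7² = 85
85 = (1,0,4)_9 → 1² + 0² + 4² = 17
17 = (1,8)_9 → 1² + 8² = 65
65 = (7,2)_9 → 7² + 2² = 53
53 = (5,8)_9 → 5² + 8² = 89
89 = (1,0,8)_9 → 1² + 0² + 8² = 65  — 65 already appeared earlier.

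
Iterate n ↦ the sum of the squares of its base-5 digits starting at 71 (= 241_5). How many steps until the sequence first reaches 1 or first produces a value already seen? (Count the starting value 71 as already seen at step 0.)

4

71 = (2,4,1)_5 → 2² + 4² + 1² = 21
21 = (4,1)_5 → 4² + 1² = 17
17 = (3,2)_5 → 3² + 2² = 13
13 = (2,3)_5 → 2² + 3² = 13  — 13 repeats.
That took 4 steps.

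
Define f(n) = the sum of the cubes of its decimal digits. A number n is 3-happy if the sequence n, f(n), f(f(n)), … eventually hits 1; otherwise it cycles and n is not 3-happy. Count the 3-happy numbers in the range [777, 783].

777: 777 → 1029 → 738 → 882 → 1032 → 36 → 243 → 99 → 1458 → 702 → 351 → 153 → 153  (repeats 153)
778: 778 → 1198 → 1243 → 100 → 1  (reaches 1)
779: 779 → 1415 → 191 → 731 → 371 → 371  (repeats 371)
780: 780 → 855 → 762 → 567 → 684 → 792 → 1080 → 513 → 153 → 153  (repeats 153)
781: 781 → 856 → 853 → 664 → 496 → 1009 → 730 → 370 → 370  (repeats 370)
782: 782 → 863 → 755 → 593 → 881 → 1025 → 134 → 92 → 737 → 713 → 371 → 371  (repeats 371)
783: 783 → 882 → 1032 → 36 → 243 → 99 → 1458 → 702 → 351 → 153 → 153  (repeats 153)
3-happy: 778

1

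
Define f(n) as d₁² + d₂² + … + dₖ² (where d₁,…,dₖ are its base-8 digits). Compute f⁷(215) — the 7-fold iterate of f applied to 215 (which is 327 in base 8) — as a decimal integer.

215 = (3,2,7)_8 → 3² + 2² + 7² = 62
62 = (7,6)_8 → 7² + 6² = 85
85 = (1,2,5)_8 → 1² + 2² + 5² = 30
30 = (3,6)_8 → 3² + 6² = 45
45 = (5,5)_8 → 5² + 5² = 50
50 = (6,2)_8 → 6² + 2² = 40
40 = (5,0)_8 → 5² + 0² = 25

25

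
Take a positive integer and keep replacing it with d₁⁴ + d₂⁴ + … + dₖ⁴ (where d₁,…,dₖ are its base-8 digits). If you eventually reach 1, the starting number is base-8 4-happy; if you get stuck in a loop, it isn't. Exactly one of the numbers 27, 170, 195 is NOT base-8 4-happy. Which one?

170

27: 27 → 162 → 288 → 512 → 1  — reaches 1 (base-8 4-happy)
170: 170 → 657 → 34 → 272 → 272  — repeats 272 (not base-8 4-happy)
195: 195 → 162 → 288 → 512 → 1  — reaches 1 (base-8 4-happy)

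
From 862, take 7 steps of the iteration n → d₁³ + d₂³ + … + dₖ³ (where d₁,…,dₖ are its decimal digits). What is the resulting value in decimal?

862 → 8³ + 6³ + 2³ = 512 + 216 + 8 = 736
736 → 7³ + 3³ + 6³ = 343 + 27 + 216 = 586
586 → 5³ + 8³ + 6³ = 125 + 512 + 216 = 853
853 → 8³ + 5³ + 3³ = 512 + 125 + 27 = 664
664 → 6³ + 6³ + 4³ = 216 + 216 + 64 = 496
496 → 4³ + 9³ + 6³ = 64 + 729 + 216 = 1009
1009 → 1³ + 0³ + 0³ + 9³ = 1 + 0 + 0 + 729 = 730

730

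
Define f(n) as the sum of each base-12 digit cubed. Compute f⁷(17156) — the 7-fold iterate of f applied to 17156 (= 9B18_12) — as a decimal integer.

1

17156 = (9,11,1,8)_12 → 9³ + 11³ + 1³ + 8³ = 2573
2573 = (1,5,10,5)_12 → 1³ + 5³ + 10³ + 5³ = 1251
1251 = (8,8,3)_12 → 8³ + 8³ + 3³ = 1051
1051 = (7,3,7)_12 → 7³ + 3³ + 7³ = 713
713 = (4,11,5)_12 → 4³ + 11³ + 5³ = 1520
1520 = (10,6,8)_12 → 10³ + 6³ + 8³ = 1728
1728 = (1,0,0,0)_12 → 1³ + 0³ + 0³ + 0³ = 1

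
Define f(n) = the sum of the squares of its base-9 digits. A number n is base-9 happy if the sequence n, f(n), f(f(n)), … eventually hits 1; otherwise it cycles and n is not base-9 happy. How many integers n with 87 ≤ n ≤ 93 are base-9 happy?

1

87: 87 → 37 → 17 → 65 → 53 → 89 → 65  — not base-9 happy
88: 88 → 50 → 50  — not base-9 happy
89: 89 → 65 → 53 → 89  — not base-9 happy
90: 90 → 2 → 4 → 16 → 50 → 50  — not base-9 happy
91: 91 → 3 → 9 → 1  — base-9 happy
92: 92 → 6 → 36 → 16 → 50 → 50  — not base-9 happy
93: 93 → 11 → 5 → 25 → 53 → 89 → 65 → 53  — not base-9 happy
base-9 happy: 91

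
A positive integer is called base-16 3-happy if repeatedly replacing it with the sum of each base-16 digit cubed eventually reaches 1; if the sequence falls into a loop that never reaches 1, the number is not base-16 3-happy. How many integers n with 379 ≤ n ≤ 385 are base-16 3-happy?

1

379: 379 → 1675 → 2059 → 1843 → 397 → 2710 → 1945 → 1801 → 1072 → 91 → 1456 → 1456  — not base-16 3-happy
380: 380 → 2072 → 1025 → 65 → 65  — not base-16 3-happy
381: 381 → 2541 → 5670 → 441 → 2061 → 2709 → 1854 → 3114 → 2736 → 2331 → 2061  — not base-16 3-happy
382: 382 → 3088 → 1729 → 1945 → 1801 → 1072 → 91 → 1456 → 1456  — not base-16 3-happy
383: 383 → 3719 → 3599 → 6119 → 3431 → 2756 → 2792 → 4256 → 1001 → 3500 → 4925 → 2252 → 3968 → 3887 → 6758 → 1433 → 1583 → 3599  — not base-16 3-happy
384: 384 → 513 → 9 → 729 → 2934 → 1890 → 567 → 378 → 1344 → 189 → 3528 → 4437 → 252 → 5103 → 6147 → 540 → 1737 → 2673 → 1344  — not base-16 3-happy
385: 385 → 514 → 16 → 1  — base-16 3-happy
base-16 3-happy: 385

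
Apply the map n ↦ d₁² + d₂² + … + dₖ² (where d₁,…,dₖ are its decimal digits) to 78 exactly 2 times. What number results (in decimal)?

11

78 → 7² + 8² = 113
113 → 1² + 1² + 3² = 11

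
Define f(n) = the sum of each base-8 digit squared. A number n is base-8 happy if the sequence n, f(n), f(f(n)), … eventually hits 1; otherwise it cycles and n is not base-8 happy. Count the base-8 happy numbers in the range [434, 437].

2

434: 434 → 76 → 18 → 8 → 1  — base-8 happy
435: 435 → 81 → 6 → 36 → 32 → 16 → 4 → 16  — not base-8 happy
436: 436 → 88 → 10 → 5 → 25 → 10  — not base-8 happy
437: 437 → 97 → 18 → 8 → 1  — base-8 happy
base-8 happy: 434, 437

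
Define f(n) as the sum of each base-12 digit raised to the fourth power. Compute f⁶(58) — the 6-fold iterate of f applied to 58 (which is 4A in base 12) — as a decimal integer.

58 = (4,10)_12 → 4⁴ + 10⁴ = 256 + 10000 = 10256
10256 = (5,11,2,8)_12 → 5⁴ + 11⁴ + 2⁴ + 8⁴ = 625 + 14641 + 16 + 4096 = 19378
19378 = (11,2,6,10)_12 → 11⁴ + 2⁴ + 6⁴ + 10⁴ = 14641 + 16 + 1296 + 10000 = 25953
25953 = (1,3,0,2,9)_12 → 1⁴ + 3⁴ + 0⁴ + 2⁴ + 9⁴ = 1 + 81 + 0 + 16 + 6561 = 6659
6659 = (3,10,2,11)_12 → 3⁴ + 10⁴ + 2⁴ + 11⁴ = 81 + 10000 + 16 + 14641 = 24738
24738 = (1,2,3,9,6)_12 → 1⁴ + 2⁴ + 3⁴ + 9⁴ + 6⁴ = 1 + 16 + 81 + 6561 + 1296 = 7955

7955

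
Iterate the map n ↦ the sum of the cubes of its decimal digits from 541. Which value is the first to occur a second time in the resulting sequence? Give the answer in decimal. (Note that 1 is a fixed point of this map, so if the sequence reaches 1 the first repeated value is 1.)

541 → 5³ + 4³ + 1³ = 190
190 → 1³ + 9³ + 0³ = 730
730 → 7³ + 3³ + 0³ = 370
370 → 3³ + 7³ + 0³ = 370  — 370 already appeared earlier.

370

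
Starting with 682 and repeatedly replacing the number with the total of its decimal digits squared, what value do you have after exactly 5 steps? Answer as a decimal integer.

29

682 → 6² + 8² + 2² = 104
104 → 1² + 0² + 4² = 17
17 → 1² + 7² = 50
50 → 5² + 0² = 25
25 → 2² + 5² = 29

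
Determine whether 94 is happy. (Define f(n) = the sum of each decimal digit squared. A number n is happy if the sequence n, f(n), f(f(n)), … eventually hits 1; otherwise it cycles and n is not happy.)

94 → 9² + 4² = 97
97 → 9² + 7² = 130
130 → 1² + 3² + 0² = 10
10 → 1² + 0² = 1  — reached 1.

happy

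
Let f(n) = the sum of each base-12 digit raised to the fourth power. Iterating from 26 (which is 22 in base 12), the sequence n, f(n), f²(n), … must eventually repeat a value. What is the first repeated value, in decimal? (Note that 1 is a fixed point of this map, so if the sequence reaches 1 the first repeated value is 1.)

26 = (2,2)_12 → 32
32 = (2,8)_12 → 4112
4112 = (2,4,6,8)_12 → 5664
5664 = (3,3,4,0)_12 → 418
418 = (2,10,10)_12 → 20016
20016 = (11,7,0,0)_12 → 17042
17042 = (9,10,4,2)_12 → 16833
16833 = (9,8,10,9)_12 → 27218
27218 = (1,3,9,0,2)_12 → 6659
6659 = (3,10,2,11)_12 → 24738
24738 = (1,2,3,9,6)_12 → 7955
7955 = (4,7,2,11)_12 → 17314
17314 = (10,0,2,10)_12 → 20016  — 20016 already appeared earlier.

20016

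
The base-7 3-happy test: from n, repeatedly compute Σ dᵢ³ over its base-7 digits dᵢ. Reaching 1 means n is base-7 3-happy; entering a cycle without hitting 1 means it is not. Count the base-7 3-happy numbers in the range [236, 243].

1

236: 236 → 314 → 440 → 434 → 218 → 92 → 218  (repeats 218)
237: 237 → 405 → 219 → 99 → 9 → 9  (repeats 9)
238: 238 → 280 → 250 → 250  (repeats 250)
239: 239 → 281 → 251 → 341 → 557 → 137 → 197 → 65 → 17 → 35 → 125 → 251  (repeats 251)
240: 240 → 288 → 342 → 648 → 282 → 258 → 342  (repeats 342)
241: 241 → 307 → 433 → 343 → 1  (reaches 1)
242: 242 → 344 → 2 → 8 → 2  (repeats 2)
243: 243 → 405 → 219 → 99 → 9 → 9  (repeats 9)
base-7 3-happy: 241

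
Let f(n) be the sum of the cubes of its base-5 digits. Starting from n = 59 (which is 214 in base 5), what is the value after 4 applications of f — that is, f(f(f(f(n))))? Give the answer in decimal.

3

59 = (2,1,4)_5 → 2³ + 1³ + 4³ = 73
73 = (2,4,3)_5 → 2³ + 4³ + 3³ = 99
99 = (3,4,4)_5 → 3³ + 4³ + 4³ = 155
155 = (1,1,1,0)_5 → 1³ + 1³ + 1³ + 0³ = 3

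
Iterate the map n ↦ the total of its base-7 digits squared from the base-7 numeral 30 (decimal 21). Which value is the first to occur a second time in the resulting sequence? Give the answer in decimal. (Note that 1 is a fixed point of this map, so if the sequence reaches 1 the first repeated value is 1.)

25

21 = (3,0)_7 → 3² + 0² = 9
9 = (1,2)_7 → 1² + 2² = 5
5 = (5)_7 → 5² = 25
25 = (3,4)_7 → 3² + 4² = 25  — 25 already appeared earlier.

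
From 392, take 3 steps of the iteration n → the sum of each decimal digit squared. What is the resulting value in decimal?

392 → 94
94 → 97
97 → 130

130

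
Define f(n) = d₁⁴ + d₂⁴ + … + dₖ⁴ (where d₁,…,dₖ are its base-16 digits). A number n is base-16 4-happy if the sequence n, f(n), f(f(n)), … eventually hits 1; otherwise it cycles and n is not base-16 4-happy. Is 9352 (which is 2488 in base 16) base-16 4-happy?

base-16 4-happy

9352 = (2,4,8,8)_16 → 2⁴ + 4⁴ + 8⁴ + 8⁴ = 16 + 256 + 4096 + 4096 = 8464
8464 = (2,1,1,0)_16 → 2⁴ + 1⁴ + 1⁴ + 0⁴ = 16 + 1 + 1 + 0 = 18
18 = (1,2)_16 → 1⁴ + 2⁴ = 1 + 16 = 17
17 = (1,1)_16 → 1⁴ + 1⁴ = 1 + 1 = 2
2 = (2)_16 → 2⁴ = 16
16 = (1,0)_16 → 1⁴ + 0⁴ = 1 + 0 = 1  — reached 1.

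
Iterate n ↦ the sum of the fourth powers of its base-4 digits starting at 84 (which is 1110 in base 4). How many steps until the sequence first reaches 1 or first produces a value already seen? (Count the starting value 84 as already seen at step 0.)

84 = (1,1,1,0)_4 → 1⁴ + 1⁴ + 1⁴ + 0⁴ = 1 + 1 + 1 + 0 = 3
3 = (3)_4 → 3⁴ = 81
81 = (1,1,0,1)_4 → 1⁴ + 1⁴ + 0⁴ + 1⁴ = 1 + 1 + 0 + 1 = 3  — 3 repeats.
That took 3 steps.

3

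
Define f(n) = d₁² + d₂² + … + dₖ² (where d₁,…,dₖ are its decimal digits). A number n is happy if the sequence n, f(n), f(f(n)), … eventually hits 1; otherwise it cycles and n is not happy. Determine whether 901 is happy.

happy

901 → 82
82 → 68
68 → 100
100 → 1  — reached 1.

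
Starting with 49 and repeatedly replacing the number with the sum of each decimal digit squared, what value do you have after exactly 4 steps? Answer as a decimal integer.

49 → 4² + 9² = 16 + 81 = 97
97 → 9² + 7² = 81 + 49 = 130
130 → 1² + 3² + 0² = 1 + 9 + 0 = 10
10 → 1² + 0² = 1 + 0 = 1

1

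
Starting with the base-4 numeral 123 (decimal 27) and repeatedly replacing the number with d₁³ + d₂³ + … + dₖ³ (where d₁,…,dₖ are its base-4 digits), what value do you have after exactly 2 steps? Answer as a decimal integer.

9

27 = (1,2,3)_4 → 1³ + 2³ + 3³ = 36
36 = (2,1,0)_4 → 2³ + 1³ + 0³ = 9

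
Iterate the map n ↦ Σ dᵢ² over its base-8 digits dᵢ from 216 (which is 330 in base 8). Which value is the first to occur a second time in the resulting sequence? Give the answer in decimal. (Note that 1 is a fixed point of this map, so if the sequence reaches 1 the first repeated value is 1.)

216 = (3,3,0)_8 → 3² + 3² + 0² = 9 + 9 + 0 = 18
18 = (2,2)_8 → 2² + 2² = 4 + 4 = 8
8 = (1,0)_8 → 1² + 0² = 1 + 0 = 1  — reached the fixed point 1.
1 → 1, so 1 is the first repeated value.

1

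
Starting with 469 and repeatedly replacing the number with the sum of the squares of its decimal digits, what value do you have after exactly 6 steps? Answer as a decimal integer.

1

469 → 4² + 6² + 9² = 16 + 36 + 81 = 133
133 → 1² + 3² + 3² = 1 + 9 + 9 = 19
19 → 1² + 9² = 1 + 81 = 82
82 → 8² + 2² = 64 + 4 = 68
68 → 6² + 8² = 36 + 64 = 100
100 → 1² + 0² + 0² = 1 + 0 + 0 = 1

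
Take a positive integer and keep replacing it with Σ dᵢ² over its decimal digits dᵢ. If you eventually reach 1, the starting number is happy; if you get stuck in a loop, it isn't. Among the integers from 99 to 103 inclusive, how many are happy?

99: 99 → 162 → 41 → 17 → 50 → 25 → 29 → 85 → 89 → 145 → 42 → 20 → 4 → 16 → 37 → 58 → 89  — not happy
100: 100 → 1  — happy
101: 101 → 2 → 4 → 16 → 37 → 58 → 89 → 145 → 42 → 20 → 4  — not happy
102: 102 → 5 → 25 → 29 → 85 → 89 → 145 → 42 → 20 → 4 → 16 → 37 → 58 → 89  — not happy
103: 103 → 10 → 1  — happy
happy: 100, 103

2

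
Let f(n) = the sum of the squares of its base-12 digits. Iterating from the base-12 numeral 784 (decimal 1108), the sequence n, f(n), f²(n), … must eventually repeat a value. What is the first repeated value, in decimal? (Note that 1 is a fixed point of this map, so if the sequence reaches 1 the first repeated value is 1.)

1108 = (7,8,4)_12 → 7² + 8² + 4² = 129
129 = (10,9)_12 → 10² + 9² = 181
181 = (1,3,1)_12 → 1² + 3² + 1² = 11
11 = (11)_12 → 11² = 121
121 = (10,1)_12 → 10² + 1² = 101
101 = (8,5)_12 → 8² + 5² = 89
89 = (7,5)_12 → 7² + 5² = 74
74 = (6,2)_12 → 6² + 2² = 40
40 = (3,4)_12 → 3² + 4² = 25
25 = (2,1)_12 → 2² + 1² = 5
5 = (5)_12 → 5² = 25  — 25 already appeared earlier.

25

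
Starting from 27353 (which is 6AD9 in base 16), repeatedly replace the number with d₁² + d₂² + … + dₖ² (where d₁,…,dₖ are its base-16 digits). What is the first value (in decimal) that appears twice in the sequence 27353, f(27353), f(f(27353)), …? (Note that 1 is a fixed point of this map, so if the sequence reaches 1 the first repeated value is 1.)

85

27353 = (6,10,13,9)_16 → 386
386 = (1,8,2)_16 → 69
69 = (4,5)_16 → 41
41 = (2,9)_16 → 85
85 = (5,5)_16 → 50
50 = (3,2)_16 → 13
13 = (13)_16 → 169
169 = (10,9)_16 → 181
181 = (11,5)_16 → 146
146 = (9,2)_16 → 85  — 85 already appeared earlier.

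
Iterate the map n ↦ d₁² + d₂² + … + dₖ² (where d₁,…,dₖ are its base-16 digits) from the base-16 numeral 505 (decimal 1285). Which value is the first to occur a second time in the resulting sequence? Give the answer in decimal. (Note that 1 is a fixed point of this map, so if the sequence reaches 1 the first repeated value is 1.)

1285 = (5,0,5)_16 → 5² + 0² + 5² = 50
50 = (3,2)_16 → 3² + 2² = 13
13 = (13)_16 → 13² = 169
169 = (10,9)_16 → 10² + 9² = 181
181 = (11,5)_16 → 11² + 5² = 146
146 = (9,2)_16 → 9² + 2² = 85
85 = (5,5)_16 → 5² + 5² = 50  — 50 already appeared earlier.

50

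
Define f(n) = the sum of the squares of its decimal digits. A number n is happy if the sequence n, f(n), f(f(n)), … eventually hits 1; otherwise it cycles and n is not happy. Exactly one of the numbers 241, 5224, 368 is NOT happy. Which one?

241

241: 241 → 21 → 5 → 25 → 29 → 85 → 89 → 145 → 42 → 20 → 4 → 16 → 37 → 58 → 89  — repeats 89 (not happy)
5224: 5224 → 49 → 97 → 130 → 10 → 1  — reaches 1 (happy)
368: 368 → 109 → 82 → 68 → 100 → 1  — reaches 1 (happy)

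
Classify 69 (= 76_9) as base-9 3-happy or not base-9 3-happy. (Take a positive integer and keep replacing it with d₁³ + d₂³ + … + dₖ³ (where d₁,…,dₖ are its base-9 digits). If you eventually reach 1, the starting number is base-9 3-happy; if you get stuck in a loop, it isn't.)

69 = (7,6)_9 → 7³ + 6³ = 559
559 = (6,8,1)_9 → 6³ + 8³ + 1³ = 729
729 = (1,0,0,0)_9 → 1³ + 0³ + 0³ + 0³ = 1  — reached 1.

base-9 3-happy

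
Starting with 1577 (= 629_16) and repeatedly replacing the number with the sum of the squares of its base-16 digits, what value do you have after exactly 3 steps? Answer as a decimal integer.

68

1577 = (6,2,9)_16 → 6² + 2² + 9² = 121
121 = (7,9)_16 → 7² + 9² = 130
130 = (8,2)_16 → 8² + 2² = 68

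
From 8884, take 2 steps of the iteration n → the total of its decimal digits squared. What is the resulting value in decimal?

68

8884 → 8² + 8² + 8² + 4² = 208
208 → 2² + 0² + 8² = 68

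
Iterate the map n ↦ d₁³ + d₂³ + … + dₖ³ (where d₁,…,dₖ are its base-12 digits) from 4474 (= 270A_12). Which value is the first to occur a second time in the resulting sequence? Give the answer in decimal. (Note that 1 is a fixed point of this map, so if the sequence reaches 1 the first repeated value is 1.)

4474 = (2,7,0,10)_12 → 2³ + 7³ + 0³ + 10³ = 1351
1351 = (9,4,7)_12 → 9³ + 4³ + 7³ = 1136
1136 = (7,10,8)_12 → 7³ + 10³ + 8³ = 1855
1855 = (1,0,10,7)_12 → 1³ + 0³ + 10³ + 7³ = 1344
1344 = (9,4,0)_12 → 9³ + 4³ + 0³ = 793
793 = (5,6,1)_12 → 5³ + 6³ + 1³ = 342
342 = (2,4,6)_12 → 2³ + 4³ + 6³ = 288
288 = (2,0,0)_12 → 2³ + 0³ + 0³ = 8
8 = (8)_12 → 8³ = 512
512 = (3,6,8)_12 → 3³ + 6³ + 8³ = 755
755 = (5,2,11)_12 → 5³ + 2³ + 11³ = 1464
1464 = (10,2,0)_12 → 10³ + 2³ + 0³ = 1008
1008 = (7,0,0)_12 → 7³ + 0³ + 0³ = 343
343 = (2,4,7)_12 → 2³ + 4³ + 7³ = 415
415 = (2,10,7)_12 → 2³ + 10³ + 7³ = 1351  — 1351 already appeared earlier.

1351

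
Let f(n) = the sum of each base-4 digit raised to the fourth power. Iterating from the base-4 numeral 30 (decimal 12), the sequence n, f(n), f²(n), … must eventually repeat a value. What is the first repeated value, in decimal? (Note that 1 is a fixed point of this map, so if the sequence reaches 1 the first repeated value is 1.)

12 = (3,0)_4 → 3⁴ + 0⁴ = 81 + 0 = 81
81 = (1,1,0,1)_4 → 1⁴ + 1⁴ + 0⁴ + 1⁴ = 1 + 1 + 0 + 1 = 3
3 = (3)_4 → 3⁴ = 81  — 81 already appeared earlier.

81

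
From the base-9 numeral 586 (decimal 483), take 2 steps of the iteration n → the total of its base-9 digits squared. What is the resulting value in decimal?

483 = (5,8,6)_9 → 5² + 8² + 6² = 25 + 64 + 36 = 125
125 = (1,4,8)_9 → 1² + 4² + 8² = 1 + 16 + 64 = 81

81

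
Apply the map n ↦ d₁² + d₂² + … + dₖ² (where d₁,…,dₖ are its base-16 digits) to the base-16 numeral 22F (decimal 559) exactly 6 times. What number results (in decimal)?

106

559 = (2,2,15)_16 → 2² + 2² + 15² = 4 + 4 + 225 = 233
233 = (14,9)_16 → 14² + 9² = 196 + 81 = 277
277 = (1,1,5)_16 → 1² + 1² + 5² = 1 + 1 + 25 = 27
27 = (1,11)_16 → 1² + 11² = 1 + 121 = 122
122 = (7,10)_16 → 7² + 10² = 49 + 100 = 149
149 = (9,5)_16 → 9² + 5² = 81 + 25 = 106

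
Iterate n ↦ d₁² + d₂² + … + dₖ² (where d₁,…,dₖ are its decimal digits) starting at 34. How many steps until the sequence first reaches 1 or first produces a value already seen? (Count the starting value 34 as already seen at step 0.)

12

34 → 3² + 4² = 9 + 16 = 25
25 → 2² + 5² = 4 + 25 = 29
29 → 2² + 9² = 4 + 81 = 85
85 → 8² + 5² = 64 + 25 = 89
89 → 8² + 9² = 64 + 81 = 145
145 → 1² + 4² + 5² = 1 + 16 + 25 = 42
42 → 4² + 2² = 16 + 4 = 20
20 → 2² + 0² = 4 + 0 = 4
4 → 4² = 16
16 → 1² + 6² = 1 + 36 = 37
37 → 3² + 7² = 9 + 49 = 58
58 → 5² + 8² = 25 + 64 = 89  — 89 repeats.
That took 12 steps.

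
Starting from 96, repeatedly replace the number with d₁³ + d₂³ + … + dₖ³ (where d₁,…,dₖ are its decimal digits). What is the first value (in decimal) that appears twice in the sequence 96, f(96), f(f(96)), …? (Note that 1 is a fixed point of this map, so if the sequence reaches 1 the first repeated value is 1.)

96 → 9³ + 6³ = 945
945 → 9³ + 4³ + 5³ = 918
918 → 9³ + 1³ + 8³ = 1242
1242 → 1³ + 2³ + 4³ + 2³ = 81
81 → 8³ + 1³ = 513
513 → 5³ + 1³ + 3³ = 153
153 → 1³ + 5³ + 3³ = 153  — 153 already appeared earlier.

153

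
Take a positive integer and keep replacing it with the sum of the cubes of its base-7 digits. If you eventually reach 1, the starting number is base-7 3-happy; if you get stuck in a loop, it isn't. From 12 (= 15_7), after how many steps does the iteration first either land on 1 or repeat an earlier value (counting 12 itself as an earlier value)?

12 = (1,5)_7 → 1³ + 5³ = 1 + 125 = 126
126 = (2,4,0)_7 → 2³ + 4³ + 0³ = 8 + 64 + 0 = 72
72 = (1,3,2)_7 → 1³ + 3³ + 2³ = 1 + 27 + 8 = 36
36 = (5,1)_7 → 5³ + 1³ = 125 + 1 = 126  — 126 repeats.
That took 4 steps.

4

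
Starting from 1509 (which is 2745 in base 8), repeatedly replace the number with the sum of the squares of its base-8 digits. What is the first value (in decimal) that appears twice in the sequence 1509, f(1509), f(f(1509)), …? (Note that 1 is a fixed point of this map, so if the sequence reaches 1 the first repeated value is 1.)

1509 = (2,7,4,5)_8 → 2² + 7² + 4² + 5² = 4 + 49 + 16 + 25 = 94
94 = (1,3,6)_8 → 1² + 3² + 6² = 1 + 9 + 36 = 46
46 = (5,6)_8 → 5² + 6² = 25 + 36 = 61
61 = (7,5)_8 → 7² + 5² = 49 + 25 = 74
74 = (1,1,2)_8 → 1² + 1² + 2² = 1 + 1 + 4 = 6
6 = (6)_8 → 6² = 36
36 = (4,4)_8 → 4² + 4² = 16 + 16 = 32
32 = (4,0)_8 → 4² + 0² = 16 + 0 = 16
16 = (2,0)_8 → 2² + 0² = 4 + 0 = 4
4 = (4)_8 → 4² = 16  — 16 already appeared earlier.

16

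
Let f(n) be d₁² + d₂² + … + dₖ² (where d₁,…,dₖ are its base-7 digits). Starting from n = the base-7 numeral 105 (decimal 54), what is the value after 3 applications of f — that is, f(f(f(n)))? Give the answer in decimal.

54 = (1,0,5)_7 → 26
26 = (3,5)_7 → 34
34 = (4,6)_7 → 52

52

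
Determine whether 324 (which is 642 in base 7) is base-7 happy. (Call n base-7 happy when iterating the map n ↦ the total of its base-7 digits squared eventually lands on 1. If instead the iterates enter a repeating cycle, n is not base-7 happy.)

324 = (6,4,2)_7 → 6² + 4² + 2² = 36 + 16 + 4 = 56
56 = (1,1,0)_7 → 1² + 1² + 0² = 1 + 1 + 0 = 2
2 = (2)_7 → 2² = 4
4 = (4)_7 → 4² = 16
16 = (2,2)_7 → 2² + 2² = 4 + 4 = 8
8 = (1,1)_7 → 1² + 1² = 1 + 1 = 2  — 2 already seen; the sequence cycles without reaching 1.

not base-7 happy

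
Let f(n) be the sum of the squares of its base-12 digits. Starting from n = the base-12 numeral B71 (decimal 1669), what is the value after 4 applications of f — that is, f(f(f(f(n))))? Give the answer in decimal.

1669 = (11,7,1)_12 → 11² + 7² + 1² = 121 + 49 + 1 = 171
171 = (1,2,3)_12 → 1² + 2² + 3² = 1 + 4 + 9 = 14
14 = (1,2)_12 → 1² + 2² = 1 + 4 = 5
5 = (5)_12 → 5² = 25

25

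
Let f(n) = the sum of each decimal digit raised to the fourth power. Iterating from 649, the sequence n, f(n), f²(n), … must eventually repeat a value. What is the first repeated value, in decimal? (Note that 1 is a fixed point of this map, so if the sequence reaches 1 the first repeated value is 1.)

4179

649 → 8113
8113 → 4179
4179 → 9219
9219 → 13139
13139 → 6725
6725 → 4338
4338 → 4514
4514 → 1138
1138 → 4179  — 4179 already appeared earlier.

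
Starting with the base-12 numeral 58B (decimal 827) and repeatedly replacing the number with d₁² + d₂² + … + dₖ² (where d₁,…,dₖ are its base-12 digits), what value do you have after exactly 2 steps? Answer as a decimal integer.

62

827 = (5,8,11)_12 → 5² + 8² + 11² = 210
210 = (1,5,6)_12 → 1² + 5² + 6² = 62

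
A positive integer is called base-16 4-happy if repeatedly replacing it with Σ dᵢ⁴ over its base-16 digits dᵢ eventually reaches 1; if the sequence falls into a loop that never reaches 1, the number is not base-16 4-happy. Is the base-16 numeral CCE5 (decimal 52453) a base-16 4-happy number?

not base-16 4-happy

52453 = (12,12,14,5)_16 → 12⁴ + 12⁴ + 14⁴ + 5⁴ = 20736 + 20736 + 38416 + 625 = 80513
80513 = (1,3,10,8,1)_16 → 1⁴ + 3⁴ + 10⁴ + 8⁴ + 1⁴ = 1 + 81 + 10000 + 4096 + 1 = 14179
14179 = (3,7,6,3)_16 → 3⁴ + 7⁴ + 6⁴ + 3⁴ = 81 + 2401 + 1296 + 81 = 3859
3859 = (15,1,3)_16 → 15⁴ + 1⁴ + 3⁴ = 50625 + 1 + 81 = 50707
50707 = (12,6,1,3)_16 → 12⁴ + 6⁴ + 1⁴ + 3⁴ = 20736 + 1296 + 1 + 81 = 22114
22114 = (5,6,6,2)_16 → 5⁴ + 6⁴ + 6⁴ + 2⁴ = 625 + 1296 + 1296 + 16 = 3233
3233 = (12,10,1)_16 → 12⁴ + 10⁴ + 1⁴ = 20736 + 10000 + 1 = 30737
30737 = (7,8,1,1)_16 → 7⁴ + 8⁴ + 1⁴ + 1⁴ = 2401 + 4096 + 1 + 1 = 6499
6499 = (1,9,6,3)_16 → 1⁴ + 9⁴ + 6⁴ + 3⁴ = 1 + 6561 + 1296 + 81 = 7939
7939 = (1,15,0,3)_16 → 1⁴ + 15⁴ + 0⁴ + 3⁴ = 1 + 50625 + 0 + 81 = 50707  — 50707 already seen; the sequence cycles without reaching 1.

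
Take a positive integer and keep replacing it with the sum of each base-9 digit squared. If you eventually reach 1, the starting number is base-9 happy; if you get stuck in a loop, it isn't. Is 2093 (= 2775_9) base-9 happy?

2093 = (2,7,7,5)_9 → 2² + 7² + 7² + 5² = 127
127 = (1,5,1)_9 → 1² + 5² + 1² = 27
27 = (3,0)_9 → 3² + 0² = 9
9 = (1,0)_9 → 1² + 0² = 1  — reached 1.

base-9 happy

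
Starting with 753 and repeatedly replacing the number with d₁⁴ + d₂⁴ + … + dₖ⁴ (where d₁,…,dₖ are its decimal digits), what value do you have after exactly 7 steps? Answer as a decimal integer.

753 → 7⁴ + 5⁴ + 3⁴ = 2401 + 625 + 81 = 3107
3107 → 3⁴ + 1⁴ + 0⁴ + 7⁴ = 81 + 1 + 0 + 2401 = 2483
2483 → 2⁴ + 4⁴ + 8⁴ + 3⁴ = 16 + 256 + 4096 + 81 = 4449
4449 → 4⁴ + 4⁴ + 4⁴ + 9⁴ = 256 + 256 + 256 + 6561 = 7329
7329 → 7⁴ + 3⁴ + 2⁴ + 9⁴ = 2401 + 81 + 16 + 6561 = 9059
9059 → 9⁴ + 0⁴ + 5⁴ + 9⁴ = 6561 + 0 + 625 + 6561 = 13747
13747 → 1⁴ + 3⁴ + 7⁴ + 4⁴ + 7⁴ = 1 + 81 + 2401 + 256 + 2401 = 5140

5140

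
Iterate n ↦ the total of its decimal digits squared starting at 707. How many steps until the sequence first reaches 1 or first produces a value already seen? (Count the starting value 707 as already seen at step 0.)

707 → 7² + 0² + 7² = 49 + 0 + 49 = 98
98 → 9² + 8² = 81 + 64 = 145
145 → 1² + 4² + 5² = 1 + 16 + 25 = 42
42 → 4² + 2² = 16 + 4 = 20
20 → 2² + 0² = 4 + 0 = 4
4 → 4² = 16
16 → 1² + 6² = 1 + 36 = 37
37 → 3² + 7² = 9 + 49 = 58
58 → 5² + 8² = 25 + 64 = 89
89 → 8² + 9² = 64 + 81 = 145  — 145 repeats.
That took 10 steps.

10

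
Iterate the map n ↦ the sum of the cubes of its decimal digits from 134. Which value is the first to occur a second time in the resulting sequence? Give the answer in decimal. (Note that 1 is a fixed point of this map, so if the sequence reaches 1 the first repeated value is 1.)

371

134 → 92
92 → 737
737 → 713
713 → 371
371 → 371  — 371 already appeared earlier.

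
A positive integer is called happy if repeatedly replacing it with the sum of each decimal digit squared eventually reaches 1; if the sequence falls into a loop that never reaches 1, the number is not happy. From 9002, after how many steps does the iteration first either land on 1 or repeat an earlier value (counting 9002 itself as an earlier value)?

9002 → 9² + 0² + 0² + 2² = 81 + 0 + 0 + 4 = 85
85 → 8² + 5² = 64 + 25 = 89
89 → 8² + 9² = 64 + 81 = 145
145 → 1² + 4² + 5² = 1 + 16 + 25 = 42
42 → 4² + 2² = 16 + 4 = 20
20 → 2² + 0² = 4 + 0 = 4
4 → 4² = 16
16 → 1² + 6² = 1 + 36 = 37
37 → 3² + 7² = 9 + 49 = 58
58 → 5² + 8² = 25 + 64 = 89  — 89 repeats.
That took 10 steps.

10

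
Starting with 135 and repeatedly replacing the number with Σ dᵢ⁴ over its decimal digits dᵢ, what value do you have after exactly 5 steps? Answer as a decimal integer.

9603

135 → 707
707 → 4802
4802 → 4368
4368 → 5729
5729 → 9603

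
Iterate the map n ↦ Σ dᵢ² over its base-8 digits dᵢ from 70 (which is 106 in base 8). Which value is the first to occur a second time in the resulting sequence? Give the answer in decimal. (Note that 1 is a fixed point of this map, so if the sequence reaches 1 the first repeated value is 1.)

70 = (1,0,6)_8 → 37
37 = (4,5)_8 → 41
41 = (5,1)_8 → 26
26 = (3,2)_8 → 13
13 = (1,5)_8 → 26  — 26 already appeared earlier.

26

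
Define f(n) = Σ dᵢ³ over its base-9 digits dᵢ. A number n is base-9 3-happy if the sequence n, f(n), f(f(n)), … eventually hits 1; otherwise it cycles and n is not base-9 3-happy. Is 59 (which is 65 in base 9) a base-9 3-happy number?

base-9 3-happy

59 = (6,5)_9 → 341
341 = (4,1,8)_9 → 577
577 = (7,1,1)_9 → 345
345 = (4,2,3)_9 → 99
99 = (1,2,0)_9 → 9
9 = (1,0)_9 → 1  — reached 1.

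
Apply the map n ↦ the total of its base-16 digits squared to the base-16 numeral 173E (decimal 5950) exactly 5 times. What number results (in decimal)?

136

5950 = (1,7,3,14)_16 → 255
255 = (15,15)_16 → 450
450 = (1,12,2)_16 → 149
149 = (9,5)_16 → 106
106 = (6,10)_16 → 136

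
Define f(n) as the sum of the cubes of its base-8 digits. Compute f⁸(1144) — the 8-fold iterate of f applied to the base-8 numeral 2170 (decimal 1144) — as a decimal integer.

1144 = (2,1,7,0)_8 → 352
352 = (5,4,0)_8 → 189
189 = (2,7,5)_8 → 476
476 = (7,3,4)_8 → 434
434 = (6,6,2)_8 → 440
440 = (6,7,0)_8 → 559
559 = (1,0,5,7)_8 → 469
469 = (7,2,5)_8 → 476

476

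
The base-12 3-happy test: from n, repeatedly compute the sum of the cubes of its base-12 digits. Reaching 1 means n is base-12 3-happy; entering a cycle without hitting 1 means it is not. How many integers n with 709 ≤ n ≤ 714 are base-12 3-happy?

5

709: 709 → 1396 → 1305 → 1458 → 1217 → 762 → 368 → 736 → 190 → 1028 → 856 → 1520 → 1728 → 1  (reaches 1)
710: 710 → 1403 → 2572 → 1190 → 547 → 1099 → 1029 → 1073 → 593 → 190 → 1028 → 856 → 1520 → 1728 → 1  (reaches 1)
711: 711 → 1422 → 1945 → 219 → 244 → 577 → 65 → 250 → 1513 → 1217 → 762 → 368 → 736 → 190 → 1028 → 856 → 1520 → 1728 → 1  (reaches 1)
712: 712 → 1459 → 1344 → 793 → 342 → 288 → 8 → 512 → 755 → 1464 → 1008 → 343 → 415 → 1351 → 1136 → 1855 → 1344  (repeats 1344)
713: 713 → 1520 → 1728 → 1  (reaches 1)
714: 714 → 1611 → 1366 → 1854 → 1217 → 762 → 368 → 736 → 190 → 1028 → 856 → 1520 → 1728 → 1  (reaches 1)
base-12 3-happy: 709, 710, 711, 713, 714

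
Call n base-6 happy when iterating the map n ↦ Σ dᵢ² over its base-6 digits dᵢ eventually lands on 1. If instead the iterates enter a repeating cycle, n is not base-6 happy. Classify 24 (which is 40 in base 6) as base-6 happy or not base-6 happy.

not base-6 happy

24 = (4,0)_6 → 4² + 0² = 16 + 0 = 16
16 = (2,4)_6 → 2² + 4² = 4 + 16 = 20
20 = (3,2)_6 → 3² + 2² = 9 + 4 = 13
13 = (2,1)_6 → 2² + 1² = 4 + 1 = 5
5 = (5)_6 → 5² = 25
25 = (4,1)_6 → 4² + 1² = 16 + 1 = 17
17 = (2,5)_6 → 2² + 5² = 4 + 25 = 29
29 = (4,5)_6 → 4² + 5² = 16 + 25 = 41
41 = (1,0,5)_6 → 1² + 0² + 5² = 1 + 0 + 25 = 26
26 = (4,2)_6 → 4² + 2² = 16 + 4 = 20  — 20 already seen; the sequence cycles without reaching 1.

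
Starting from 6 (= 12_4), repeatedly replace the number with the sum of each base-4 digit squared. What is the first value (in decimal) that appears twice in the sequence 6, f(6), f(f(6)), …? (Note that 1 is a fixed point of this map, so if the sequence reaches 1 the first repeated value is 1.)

6 = (1,2)_4 → 1² + 2² = 5
5 = (1,1)_4 → 1² + 1² = 2
2 = (2)_4 → 2² = 4
4 = (1,0)_4 → 1² + 0² = 1  — reached the fixed point 1.
1 → 1, so 1 is the first repeated value.

1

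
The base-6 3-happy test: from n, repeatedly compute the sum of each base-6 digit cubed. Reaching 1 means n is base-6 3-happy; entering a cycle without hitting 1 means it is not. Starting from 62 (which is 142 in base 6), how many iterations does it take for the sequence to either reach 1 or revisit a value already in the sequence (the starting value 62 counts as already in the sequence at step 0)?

62 = (1,4,2)_6 → 73
73 = (2,0,1)_6 → 9
9 = (1,3)_6 → 28
28 = (4,4)_6 → 128
128 = (3,3,2)_6 → 62  — 62 repeats.
That took 5 steps.

5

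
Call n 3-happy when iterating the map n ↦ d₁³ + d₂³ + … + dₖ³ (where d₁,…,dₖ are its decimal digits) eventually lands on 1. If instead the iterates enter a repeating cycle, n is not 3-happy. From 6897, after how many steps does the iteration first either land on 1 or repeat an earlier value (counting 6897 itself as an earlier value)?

4

6897 → 6³ + 8³ + 9³ + 7³ = 216 + 512 + 729 + 343 = 1800
1800 → 1³ + 8³ + 0³ + 0³ = 1 + 512 + 0 + 0 = 513
513 → 5³ + 1³ + 3³ = 125 + 1 + 27 = 153
153 → 1³ + 5³ + 3³ = 1 + 125 + 27 = 153  — 153 repeats.
That took 4 steps.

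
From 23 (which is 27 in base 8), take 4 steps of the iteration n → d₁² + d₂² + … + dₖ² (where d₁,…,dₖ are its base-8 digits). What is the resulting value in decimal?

23 = (2,7)_8 → 2² + 7² = 4 + 49 = 53
53 = (6,5)_8 → 6² + 5² = 36 + 25 = 61
61 = (7,5)_8 → 7² + 5² = 49 + 25 = 74
74 = (1,1,2)_8 → 1² + 1² + 2² = 1 + 1 + 4 = 6

6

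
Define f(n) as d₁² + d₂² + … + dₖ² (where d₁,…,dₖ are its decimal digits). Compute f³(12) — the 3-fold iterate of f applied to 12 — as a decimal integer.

29

12 → 1² + 2² = 5
5 → 5² = 25
25 → 2² + 5² = 29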